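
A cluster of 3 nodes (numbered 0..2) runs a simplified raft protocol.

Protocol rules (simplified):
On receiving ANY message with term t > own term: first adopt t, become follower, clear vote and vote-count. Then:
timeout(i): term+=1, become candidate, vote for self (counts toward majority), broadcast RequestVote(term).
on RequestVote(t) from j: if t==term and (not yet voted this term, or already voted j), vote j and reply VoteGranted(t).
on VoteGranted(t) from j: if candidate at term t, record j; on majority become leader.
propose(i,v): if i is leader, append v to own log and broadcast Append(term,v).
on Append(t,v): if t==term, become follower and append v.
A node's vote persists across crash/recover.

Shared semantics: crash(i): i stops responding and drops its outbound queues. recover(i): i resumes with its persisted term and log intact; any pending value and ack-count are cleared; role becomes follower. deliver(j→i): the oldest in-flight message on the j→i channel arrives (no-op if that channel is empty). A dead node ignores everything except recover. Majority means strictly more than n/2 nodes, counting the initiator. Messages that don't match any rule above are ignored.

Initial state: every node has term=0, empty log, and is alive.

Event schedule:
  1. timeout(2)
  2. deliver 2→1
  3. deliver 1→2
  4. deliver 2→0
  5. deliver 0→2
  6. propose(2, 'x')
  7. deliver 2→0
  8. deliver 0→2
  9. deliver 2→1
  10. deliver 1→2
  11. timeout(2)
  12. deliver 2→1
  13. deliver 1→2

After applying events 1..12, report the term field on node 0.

after 1 — timeout(2): n2:cand/t1/[-]
after 2 — deliver 2→1: n1:foll/t1/[-]
after 3 — deliver 1→2: n2:lead/t1/[-]
after 4 — deliver 2→0: n0:foll/t1/[-]
after 5 — deliver 0→2: ·
after 6 — propose(2,'x'): n2:lead/t1/[x]
after 7 — deliver 2→0: n0:foll/t1/[x]
after 8 — deliver 0→2: ·
after 9 — deliver 2→1: n1:foll/t1/[x]
after 10 — deliver 1→2: ·
after 11 — timeout(2): n2:cand/t2/[x]
after 12 — deliver 2→1: n1:foll/t2/[x]

1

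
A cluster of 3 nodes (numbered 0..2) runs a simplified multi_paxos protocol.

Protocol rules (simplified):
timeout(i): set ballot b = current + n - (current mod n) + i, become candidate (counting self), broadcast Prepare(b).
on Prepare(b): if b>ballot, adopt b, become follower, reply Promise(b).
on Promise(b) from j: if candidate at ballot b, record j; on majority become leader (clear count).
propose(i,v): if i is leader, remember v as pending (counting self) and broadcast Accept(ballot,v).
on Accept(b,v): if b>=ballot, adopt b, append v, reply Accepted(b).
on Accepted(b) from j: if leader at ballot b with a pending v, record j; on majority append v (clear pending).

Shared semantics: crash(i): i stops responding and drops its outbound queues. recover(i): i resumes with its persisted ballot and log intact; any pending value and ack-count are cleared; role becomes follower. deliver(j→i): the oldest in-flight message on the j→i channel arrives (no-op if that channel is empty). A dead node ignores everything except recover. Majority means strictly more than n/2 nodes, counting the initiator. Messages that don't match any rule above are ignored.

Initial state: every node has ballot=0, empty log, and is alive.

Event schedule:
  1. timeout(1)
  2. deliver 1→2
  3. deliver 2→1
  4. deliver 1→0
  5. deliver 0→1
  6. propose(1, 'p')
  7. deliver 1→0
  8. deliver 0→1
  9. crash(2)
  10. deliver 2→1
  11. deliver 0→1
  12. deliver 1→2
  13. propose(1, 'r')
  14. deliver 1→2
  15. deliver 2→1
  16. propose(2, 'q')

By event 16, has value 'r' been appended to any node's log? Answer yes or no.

1. timeout(1):  <1:cand b4 ->
2. deliver 1→2:  <2:foll b4 ->
3. deliver 2→1:  <1:lead b4 ->
4. deliver 1→0:  <0:foll b4 ->
5. deliver 0→1:  nop
6. propose(1,'p'):  nop
7. deliver 1→0:  <0:foll b4 p>
8. deliver 0→1:  <1:lead b4 p>
9. crash(2):  <2:✗foll b4 ->
10. deliver 2→1:  nop
11. deliver 0→1:  nop
12. deliver 1→2:  nop
13. propose(1,'r'):  nop
14. deliver 1→2:  nop
15. deliver 2→1:  nop
16. propose(2,'q'):  nop

no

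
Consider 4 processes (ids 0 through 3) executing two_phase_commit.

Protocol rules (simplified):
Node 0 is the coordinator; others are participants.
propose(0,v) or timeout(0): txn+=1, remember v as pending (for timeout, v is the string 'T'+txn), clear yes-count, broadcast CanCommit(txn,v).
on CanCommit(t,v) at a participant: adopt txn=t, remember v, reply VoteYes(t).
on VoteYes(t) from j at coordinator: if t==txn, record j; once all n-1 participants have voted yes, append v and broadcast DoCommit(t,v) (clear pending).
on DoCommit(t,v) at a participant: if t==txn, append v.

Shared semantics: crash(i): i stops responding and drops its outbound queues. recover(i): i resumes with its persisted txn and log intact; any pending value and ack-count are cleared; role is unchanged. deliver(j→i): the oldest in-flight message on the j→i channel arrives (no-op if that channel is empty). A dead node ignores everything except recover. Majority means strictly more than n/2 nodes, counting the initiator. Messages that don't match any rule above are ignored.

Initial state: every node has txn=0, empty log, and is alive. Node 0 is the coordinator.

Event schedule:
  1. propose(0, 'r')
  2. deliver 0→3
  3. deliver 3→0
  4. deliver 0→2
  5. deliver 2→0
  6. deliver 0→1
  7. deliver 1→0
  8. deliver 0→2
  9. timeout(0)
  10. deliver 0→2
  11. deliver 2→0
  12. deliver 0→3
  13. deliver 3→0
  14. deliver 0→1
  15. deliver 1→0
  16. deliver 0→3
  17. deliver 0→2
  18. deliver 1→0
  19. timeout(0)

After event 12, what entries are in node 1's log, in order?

1. propose(0,'r'):  <0:coor t1 ->
2. deliver 0→3:  <3:part t1 ->
3. deliver 3→0:  nop
4. deliver 0→2:  <2:part t1 ->
5. deliver 2→0:  nop
6. deliver 0→1:  <1:part t1 ->
7. deliver 1→0:  <0:coor t1 r>
8. deliver 0→2:  <2:part t1 r>
9. timeout(0):  <0:coor t2 r>
10. deliver 0→2:  <2:part t2 r>
11. deliver 2→0:  nop
12. deliver 0→3:  <3:part t1 r>

empty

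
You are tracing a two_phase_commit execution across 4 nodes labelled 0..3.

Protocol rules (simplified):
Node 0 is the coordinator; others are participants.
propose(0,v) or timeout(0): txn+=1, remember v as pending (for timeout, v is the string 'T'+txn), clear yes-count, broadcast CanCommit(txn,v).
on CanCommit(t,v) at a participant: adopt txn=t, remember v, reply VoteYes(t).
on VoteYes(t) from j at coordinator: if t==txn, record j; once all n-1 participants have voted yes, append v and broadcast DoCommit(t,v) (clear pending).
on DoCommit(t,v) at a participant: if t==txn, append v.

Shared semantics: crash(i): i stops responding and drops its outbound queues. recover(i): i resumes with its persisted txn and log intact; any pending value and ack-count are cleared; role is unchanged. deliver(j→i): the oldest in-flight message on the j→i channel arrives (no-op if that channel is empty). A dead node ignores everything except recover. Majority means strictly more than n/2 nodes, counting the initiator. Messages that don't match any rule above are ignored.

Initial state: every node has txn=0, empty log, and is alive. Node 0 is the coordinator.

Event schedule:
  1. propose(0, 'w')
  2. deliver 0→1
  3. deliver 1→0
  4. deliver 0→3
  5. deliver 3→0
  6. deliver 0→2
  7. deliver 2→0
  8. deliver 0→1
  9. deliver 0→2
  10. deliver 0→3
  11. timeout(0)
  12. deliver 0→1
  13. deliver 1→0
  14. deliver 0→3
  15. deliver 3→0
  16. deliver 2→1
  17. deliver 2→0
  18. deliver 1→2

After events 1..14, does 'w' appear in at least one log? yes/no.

yes

after 1 — propose(0,'w'): n0:coor/t1/[-]
after 2 — deliver 0→1: n1:part/t1/[-]
after 3 — deliver 1→0: ·
after 4 — deliver 0→3: n3:part/t1/[-]
after 5 — deliver 3→0: ·
after 6 — deliver 0→2: n2:part/t1/[-]
after 7 — deliver 2→0: n0:coor/t1/[w]
after 8 — deliver 0→1: n1:part/t1/[w]
after 9 — deliver 0→2: n2:part/t1/[w]
after 10 — deliver 0→3: n3:part/t1/[w]
after 11 — timeout(0): n0:coor/t2/[w]
after 12 — deliver 0→1: n1:part/t2/[w]
after 13 — deliver 1→0: ·
after 14 — deliver 0→3: n3:part/t2/[w]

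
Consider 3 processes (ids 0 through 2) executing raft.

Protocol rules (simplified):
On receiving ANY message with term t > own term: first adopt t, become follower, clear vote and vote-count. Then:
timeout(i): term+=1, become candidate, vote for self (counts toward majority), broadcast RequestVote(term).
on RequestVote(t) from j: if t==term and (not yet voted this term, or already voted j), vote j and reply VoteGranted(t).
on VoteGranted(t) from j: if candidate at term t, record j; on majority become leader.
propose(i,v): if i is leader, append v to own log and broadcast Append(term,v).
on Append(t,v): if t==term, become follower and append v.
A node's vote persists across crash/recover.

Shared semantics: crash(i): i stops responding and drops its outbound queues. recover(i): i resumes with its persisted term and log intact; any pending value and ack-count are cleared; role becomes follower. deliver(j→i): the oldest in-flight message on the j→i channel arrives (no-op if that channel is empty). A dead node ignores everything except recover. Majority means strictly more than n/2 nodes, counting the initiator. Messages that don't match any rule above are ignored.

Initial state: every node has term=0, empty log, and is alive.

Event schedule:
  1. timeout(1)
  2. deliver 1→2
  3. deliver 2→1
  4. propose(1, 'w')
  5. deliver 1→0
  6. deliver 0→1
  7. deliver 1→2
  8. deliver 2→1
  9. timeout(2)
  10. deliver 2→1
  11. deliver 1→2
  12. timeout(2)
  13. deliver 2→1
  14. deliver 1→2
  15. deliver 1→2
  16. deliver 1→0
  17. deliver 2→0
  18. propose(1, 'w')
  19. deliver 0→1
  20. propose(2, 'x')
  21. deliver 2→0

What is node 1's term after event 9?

1

e1 timeout(1): 1[cand,t=1,-]
e2 deliver 1→2: 2[foll,t=1,-]
e3 deliver 2→1: 1[lead,t=1,-]
e4 propose(1,'w'): 1[lead,t=1,w]
e5 deliver 1→0: 0[foll,t=1,-]
e6 deliver 0→1: ·
e7 deliver 1→2: 2[foll,t=1,w]
e8 deliver 2→1: ·
e9 timeout(2): 2[cand,t=2,w]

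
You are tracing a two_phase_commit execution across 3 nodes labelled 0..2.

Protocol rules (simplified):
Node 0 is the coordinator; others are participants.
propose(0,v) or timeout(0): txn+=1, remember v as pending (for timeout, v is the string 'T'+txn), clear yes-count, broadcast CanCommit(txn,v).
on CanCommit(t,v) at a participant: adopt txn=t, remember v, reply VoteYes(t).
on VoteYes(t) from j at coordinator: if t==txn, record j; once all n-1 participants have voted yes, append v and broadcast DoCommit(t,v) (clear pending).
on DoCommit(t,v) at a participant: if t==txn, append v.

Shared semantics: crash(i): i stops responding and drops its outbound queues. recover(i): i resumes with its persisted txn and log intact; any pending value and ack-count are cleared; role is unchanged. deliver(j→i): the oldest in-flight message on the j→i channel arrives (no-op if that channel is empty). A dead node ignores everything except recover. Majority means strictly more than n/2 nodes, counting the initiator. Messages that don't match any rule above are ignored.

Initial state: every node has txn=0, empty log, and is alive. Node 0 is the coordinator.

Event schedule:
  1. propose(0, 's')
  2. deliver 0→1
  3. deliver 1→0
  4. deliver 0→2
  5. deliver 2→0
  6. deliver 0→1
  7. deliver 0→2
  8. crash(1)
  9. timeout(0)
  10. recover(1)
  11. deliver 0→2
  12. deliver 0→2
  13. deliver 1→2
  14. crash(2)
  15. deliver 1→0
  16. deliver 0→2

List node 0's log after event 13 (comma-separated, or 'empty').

s

1. propose(0,'s'):  <0:coor t1 ->
2. deliver 0→1:  <1:part t1 ->
3. deliver 1→0:  nop
4. deliver 0→2:  <2:part t1 ->
5. deliver 2→0:  <0:coor t1 s>
6. deliver 0→1:  <1:part t1 s>
7. deliver 0→2:  <2:part t1 s>
8. crash(1):  <1:✗part t1 s>
9. timeout(0):  <0:coor t2 s>
10. recover(1):  <1:part t1 s>
11. deliver 0→2:  <2:part t2 s>
12. deliver 0→2:  nop
13. deliver 1→2:  nop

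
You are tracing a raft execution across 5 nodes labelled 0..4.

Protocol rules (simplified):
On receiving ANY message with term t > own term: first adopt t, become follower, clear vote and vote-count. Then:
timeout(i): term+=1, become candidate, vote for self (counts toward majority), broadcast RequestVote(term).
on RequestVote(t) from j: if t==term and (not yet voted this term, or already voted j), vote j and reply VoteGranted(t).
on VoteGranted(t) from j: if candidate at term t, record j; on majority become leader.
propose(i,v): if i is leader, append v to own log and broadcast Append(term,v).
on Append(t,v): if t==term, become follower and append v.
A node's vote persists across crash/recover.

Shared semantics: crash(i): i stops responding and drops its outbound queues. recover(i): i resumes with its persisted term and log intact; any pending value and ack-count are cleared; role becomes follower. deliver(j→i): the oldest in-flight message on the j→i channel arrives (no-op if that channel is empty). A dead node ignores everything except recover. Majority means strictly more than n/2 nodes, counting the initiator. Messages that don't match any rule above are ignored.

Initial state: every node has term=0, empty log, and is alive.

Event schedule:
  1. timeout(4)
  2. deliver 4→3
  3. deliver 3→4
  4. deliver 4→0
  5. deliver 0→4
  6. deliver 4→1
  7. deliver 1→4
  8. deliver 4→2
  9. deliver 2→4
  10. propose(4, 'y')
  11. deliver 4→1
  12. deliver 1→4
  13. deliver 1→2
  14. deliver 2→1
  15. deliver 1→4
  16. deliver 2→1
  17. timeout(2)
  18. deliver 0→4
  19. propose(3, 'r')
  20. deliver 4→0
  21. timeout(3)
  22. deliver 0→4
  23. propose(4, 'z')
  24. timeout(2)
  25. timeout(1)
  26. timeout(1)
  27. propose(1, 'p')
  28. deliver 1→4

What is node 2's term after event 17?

2

e1 timeout(4): 4[cand,t=1,-]
e2 deliver 4→3: 3[foll,t=1,-]
e3 deliver 3→4: ·
e4 deliver 4→0: 0[foll,t=1,-]
e5 deliver 0→4: 4[lead,t=1,-]
e6 deliver 4→1: 1[foll,t=1,-]
e7 deliver 1→4: ·
e8 deliver 4→2: 2[foll,t=1,-]
e9 deliver 2→4: ·
e10 propose(4,'y'): 4[lead,t=1,y]
e11 deliver 4→1: 1[foll,t=1,y]
e12 deliver 1→4: ·
e13 deliver 1→2: ·
e14 deliver 2→1: ·
e15 deliver 1→4: ·
e16 deliver 2→1: ·
e17 timeout(2): 2[cand,t=2,-]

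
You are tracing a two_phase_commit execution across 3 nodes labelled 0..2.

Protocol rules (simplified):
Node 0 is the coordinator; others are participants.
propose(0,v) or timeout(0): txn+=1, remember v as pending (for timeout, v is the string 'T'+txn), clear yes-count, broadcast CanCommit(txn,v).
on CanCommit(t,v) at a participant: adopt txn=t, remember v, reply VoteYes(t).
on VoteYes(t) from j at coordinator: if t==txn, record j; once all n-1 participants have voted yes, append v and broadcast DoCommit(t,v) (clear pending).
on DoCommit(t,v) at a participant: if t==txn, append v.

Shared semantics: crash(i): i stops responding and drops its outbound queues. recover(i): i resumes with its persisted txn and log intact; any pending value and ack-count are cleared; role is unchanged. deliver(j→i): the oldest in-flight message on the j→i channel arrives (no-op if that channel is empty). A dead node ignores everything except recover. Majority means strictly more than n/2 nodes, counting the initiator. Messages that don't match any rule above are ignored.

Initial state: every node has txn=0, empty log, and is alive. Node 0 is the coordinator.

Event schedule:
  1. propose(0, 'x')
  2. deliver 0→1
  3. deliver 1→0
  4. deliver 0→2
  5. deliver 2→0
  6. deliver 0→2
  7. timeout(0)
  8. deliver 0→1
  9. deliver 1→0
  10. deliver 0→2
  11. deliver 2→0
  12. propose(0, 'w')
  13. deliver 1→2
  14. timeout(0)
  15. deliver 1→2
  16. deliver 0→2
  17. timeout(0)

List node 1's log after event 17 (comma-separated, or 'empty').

x

after 1 — propose(0,'x'): n0:coor/t1/[-]
after 2 — deliver 0→1: n1:part/t1/[-]
after 3 — deliver 1→0: ·
after 4 — deliver 0→2: n2:part/t1/[-]
after 5 — deliver 2→0: n0:coor/t1/[x]
after 6 — deliver 0→2: n2:part/t1/[x]
after 7 — timeout(0): n0:coor/t2/[x]
after 8 — deliver 0→1: n1:part/t1/[x]
after 9 — deliver 1→0: ·
after 10 — deliver 0→2: n2:part/t2/[x]
after 11 — deliver 2→0: ·
after 12 — propose(0,'w'): n0:coor/t3/[x]
after 13 — deliver 1→2: ·
after 14 — timeout(0): n0:coor/t4/[x]
after 15 — deliver 1→2: ·
after 16 — deliver 0→2: n2:part/t3/[x]
after 17 — timeout(0): n0:coor/t5/[x]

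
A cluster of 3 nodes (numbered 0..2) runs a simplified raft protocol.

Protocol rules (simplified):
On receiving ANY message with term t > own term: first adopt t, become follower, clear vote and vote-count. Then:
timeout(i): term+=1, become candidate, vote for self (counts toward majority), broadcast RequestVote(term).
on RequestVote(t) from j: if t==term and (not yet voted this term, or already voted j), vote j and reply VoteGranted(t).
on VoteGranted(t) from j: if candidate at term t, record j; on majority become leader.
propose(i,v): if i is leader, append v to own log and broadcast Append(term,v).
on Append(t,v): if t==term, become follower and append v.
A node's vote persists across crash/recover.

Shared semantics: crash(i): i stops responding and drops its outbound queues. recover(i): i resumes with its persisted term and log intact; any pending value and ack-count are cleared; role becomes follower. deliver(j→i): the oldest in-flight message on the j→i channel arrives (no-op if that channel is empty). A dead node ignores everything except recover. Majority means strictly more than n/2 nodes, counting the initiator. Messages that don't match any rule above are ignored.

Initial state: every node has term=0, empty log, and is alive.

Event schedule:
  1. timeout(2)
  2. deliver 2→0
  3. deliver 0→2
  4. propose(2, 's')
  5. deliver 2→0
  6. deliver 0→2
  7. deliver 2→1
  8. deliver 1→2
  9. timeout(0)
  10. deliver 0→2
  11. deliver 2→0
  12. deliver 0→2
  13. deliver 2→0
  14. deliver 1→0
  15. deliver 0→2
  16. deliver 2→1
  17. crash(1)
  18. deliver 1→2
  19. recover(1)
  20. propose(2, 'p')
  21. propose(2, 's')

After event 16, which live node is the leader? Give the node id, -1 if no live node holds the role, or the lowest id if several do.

e1 timeout(2): 2[cand,t=1,-]
e2 deliver 2→0: 0[foll,t=1,-]
e3 deliver 0→2: 2[lead,t=1,-]
e4 propose(2,'s'): 2[lead,t=1,s]
e5 deliver 2→0: 0[foll,t=1,s]
e6 deliver 0→2: ·
e7 deliver 2→1: 1[foll,t=1,-]
e8 deliver 1→2: ·
e9 timeout(0): 0[cand,t=2,s]
e10 deliver 0→2: 2[foll,t=2,s]
e11 deliver 2→0: 0[lead,t=2,s]
e12 deliver 0→2: ·
e13 deliver 2→0: ·
e14 deliver 1→0: ·
e15 deliver 0→2: ·
e16 deliver 2→1: 1[foll,t=1,s]

0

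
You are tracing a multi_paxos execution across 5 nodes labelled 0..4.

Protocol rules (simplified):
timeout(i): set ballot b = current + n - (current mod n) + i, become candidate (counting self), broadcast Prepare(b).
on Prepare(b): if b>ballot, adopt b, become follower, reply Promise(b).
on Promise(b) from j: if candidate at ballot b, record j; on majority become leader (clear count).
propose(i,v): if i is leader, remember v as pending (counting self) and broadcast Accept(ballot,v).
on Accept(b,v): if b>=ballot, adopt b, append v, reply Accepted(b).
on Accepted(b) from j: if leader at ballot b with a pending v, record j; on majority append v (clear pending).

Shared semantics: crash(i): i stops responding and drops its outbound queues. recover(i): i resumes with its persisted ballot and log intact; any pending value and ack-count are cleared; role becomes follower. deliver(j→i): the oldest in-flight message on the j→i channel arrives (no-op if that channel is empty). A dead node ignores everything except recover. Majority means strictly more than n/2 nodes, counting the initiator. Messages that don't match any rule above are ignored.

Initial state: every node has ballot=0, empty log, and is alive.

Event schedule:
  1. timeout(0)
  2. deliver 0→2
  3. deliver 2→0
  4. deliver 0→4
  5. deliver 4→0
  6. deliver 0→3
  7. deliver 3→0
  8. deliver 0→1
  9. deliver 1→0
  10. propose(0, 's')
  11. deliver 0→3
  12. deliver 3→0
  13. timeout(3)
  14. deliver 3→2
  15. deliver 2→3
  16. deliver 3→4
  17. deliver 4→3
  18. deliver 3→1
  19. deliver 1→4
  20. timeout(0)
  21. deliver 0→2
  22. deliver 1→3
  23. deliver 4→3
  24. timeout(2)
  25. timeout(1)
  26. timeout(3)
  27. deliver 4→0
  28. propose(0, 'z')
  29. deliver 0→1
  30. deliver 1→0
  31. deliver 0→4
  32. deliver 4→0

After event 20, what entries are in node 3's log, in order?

1. timeout(0):  <0:cand b5 ->
2. deliver 0→2:  <2:foll b5 ->
3. deliver 2→0:  nop
4. deliver 0→4:  <4:foll b5 ->
5. deliver 4→0:  <0:lead b5 ->
6. deliver 0→3:  <3:foll b5 ->
7. deliver 3→0:  nop
8. deliver 0→1:  <1:foll b5 ->
9. deliver 1→0:  nop
10. propose(0,'s'):  nop
11. deliver 0→3:  <3:foll b5 s>
12. deliver 3→0:  nop
13. timeout(3):  <3:cand b13 s>
14. deliver 3→2:  <2:foll b13 ->
15. deliver 2→3:  nop
16. deliver 3→4:  <4:foll b13 ->
17. deliver 4→3:  <3:lead b13 s>
18. deliver 3→1:  <1:foll b13 ->
19. deliver 1→4:  nop
20. timeout(0):  <0:cand b10 ->

s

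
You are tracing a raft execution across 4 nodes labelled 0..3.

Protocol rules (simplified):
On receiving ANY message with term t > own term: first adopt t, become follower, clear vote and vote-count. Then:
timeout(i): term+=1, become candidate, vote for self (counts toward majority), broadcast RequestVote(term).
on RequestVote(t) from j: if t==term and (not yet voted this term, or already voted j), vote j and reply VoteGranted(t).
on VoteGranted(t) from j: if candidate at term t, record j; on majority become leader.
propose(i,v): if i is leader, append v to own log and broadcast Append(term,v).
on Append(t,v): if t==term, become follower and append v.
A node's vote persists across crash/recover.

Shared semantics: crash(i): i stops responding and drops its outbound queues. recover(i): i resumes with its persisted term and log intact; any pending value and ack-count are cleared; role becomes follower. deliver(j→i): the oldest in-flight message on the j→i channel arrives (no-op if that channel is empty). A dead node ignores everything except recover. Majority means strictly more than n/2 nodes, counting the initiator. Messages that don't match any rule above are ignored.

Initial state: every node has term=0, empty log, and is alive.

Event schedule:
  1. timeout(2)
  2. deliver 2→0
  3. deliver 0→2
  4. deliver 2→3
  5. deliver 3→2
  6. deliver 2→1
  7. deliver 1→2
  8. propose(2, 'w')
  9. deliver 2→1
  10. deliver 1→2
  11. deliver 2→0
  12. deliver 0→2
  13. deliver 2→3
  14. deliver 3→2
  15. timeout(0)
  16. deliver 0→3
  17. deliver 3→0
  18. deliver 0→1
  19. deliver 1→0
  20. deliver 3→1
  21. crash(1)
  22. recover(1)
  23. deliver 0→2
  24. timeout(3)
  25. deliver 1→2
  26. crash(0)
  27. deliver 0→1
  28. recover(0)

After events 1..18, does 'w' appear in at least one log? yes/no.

[1] timeout(2) → N2(cand t1 [-])
[2] deliver 2→0 → N0(foll t1 [-])
[3] deliver 0→2 → ∅
[4] deliver 2→3 → N3(foll t1 [-])
[5] deliver 3→2 → N2(lead t1 [-])
[6] deliver 2→1 → N1(foll t1 [-])
[7] deliver 1→2 → ∅
[8] propose(2,'w') → N2(lead t1 [w])
[9] deliver 2→1 → N1(foll t1 [w])
[10] deliver 1→2 → ∅
[11] deliver 2→0 → N0(foll t1 [w])
[12] deliver 0→2 → ∅
[13] deliver 2→3 → N3(foll t1 [w])
[14] deliver 3→2 → ∅
[15] timeout(0) → N0(cand t2 [w])
[16] deliver 0→3 → N3(foll t2 [w])
[17] deliver 3→0 → ∅
[18] deliver 0→1 → N1(foll t2 [w])

yes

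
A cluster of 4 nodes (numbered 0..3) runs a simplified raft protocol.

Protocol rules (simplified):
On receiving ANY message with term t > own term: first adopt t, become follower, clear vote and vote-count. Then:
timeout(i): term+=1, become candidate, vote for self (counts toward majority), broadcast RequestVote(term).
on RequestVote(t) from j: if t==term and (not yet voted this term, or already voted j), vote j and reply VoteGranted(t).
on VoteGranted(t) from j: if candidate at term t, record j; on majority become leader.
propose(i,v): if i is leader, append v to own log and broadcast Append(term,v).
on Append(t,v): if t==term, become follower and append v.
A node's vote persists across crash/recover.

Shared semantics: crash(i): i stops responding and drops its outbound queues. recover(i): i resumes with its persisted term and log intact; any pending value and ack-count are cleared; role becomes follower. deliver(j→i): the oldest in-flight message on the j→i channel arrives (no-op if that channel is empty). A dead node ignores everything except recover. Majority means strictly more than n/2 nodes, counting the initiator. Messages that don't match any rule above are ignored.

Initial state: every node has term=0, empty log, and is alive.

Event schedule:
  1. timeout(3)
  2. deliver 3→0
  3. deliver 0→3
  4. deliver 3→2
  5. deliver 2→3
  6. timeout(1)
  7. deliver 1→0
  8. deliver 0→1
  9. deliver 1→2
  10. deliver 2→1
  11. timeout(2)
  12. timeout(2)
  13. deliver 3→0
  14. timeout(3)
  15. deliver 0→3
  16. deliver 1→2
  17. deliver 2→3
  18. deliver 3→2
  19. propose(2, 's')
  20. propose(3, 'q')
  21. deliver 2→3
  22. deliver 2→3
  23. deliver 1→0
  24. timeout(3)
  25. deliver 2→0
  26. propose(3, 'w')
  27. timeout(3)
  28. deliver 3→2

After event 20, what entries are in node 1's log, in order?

empty

[1] timeout(3) → N3(cand t1 [-])
[2] deliver 3→0 → N0(foll t1 [-])
[3] deliver 0→3 → ∅
[4] deliver 3→2 → N2(foll t1 [-])
[5] deliver 2→3 → N3(lead t1 [-])
[6] timeout(1) → N1(cand t1 [-])
[7] deliver 1→0 → ∅
[8] deliver 0→1 → ∅
[9] deliver 1→2 → ∅
[10] deliver 2→1 → ∅
[11] timeout(2) → N2(cand t2 [-])
[12] timeout(2) → N2(cand t3 [-])
[13] deliver 3→0 → ∅
[14] timeout(3) → N3(cand t2 [-])
[15] deliver 0→3 → ∅
[16] deliver 1→2 → ∅
[17] deliver 2→3 → ∅
[18] deliver 3→2 → ∅
[19] propose(2,'s') → ∅
[20] propose(3,'q') → ∅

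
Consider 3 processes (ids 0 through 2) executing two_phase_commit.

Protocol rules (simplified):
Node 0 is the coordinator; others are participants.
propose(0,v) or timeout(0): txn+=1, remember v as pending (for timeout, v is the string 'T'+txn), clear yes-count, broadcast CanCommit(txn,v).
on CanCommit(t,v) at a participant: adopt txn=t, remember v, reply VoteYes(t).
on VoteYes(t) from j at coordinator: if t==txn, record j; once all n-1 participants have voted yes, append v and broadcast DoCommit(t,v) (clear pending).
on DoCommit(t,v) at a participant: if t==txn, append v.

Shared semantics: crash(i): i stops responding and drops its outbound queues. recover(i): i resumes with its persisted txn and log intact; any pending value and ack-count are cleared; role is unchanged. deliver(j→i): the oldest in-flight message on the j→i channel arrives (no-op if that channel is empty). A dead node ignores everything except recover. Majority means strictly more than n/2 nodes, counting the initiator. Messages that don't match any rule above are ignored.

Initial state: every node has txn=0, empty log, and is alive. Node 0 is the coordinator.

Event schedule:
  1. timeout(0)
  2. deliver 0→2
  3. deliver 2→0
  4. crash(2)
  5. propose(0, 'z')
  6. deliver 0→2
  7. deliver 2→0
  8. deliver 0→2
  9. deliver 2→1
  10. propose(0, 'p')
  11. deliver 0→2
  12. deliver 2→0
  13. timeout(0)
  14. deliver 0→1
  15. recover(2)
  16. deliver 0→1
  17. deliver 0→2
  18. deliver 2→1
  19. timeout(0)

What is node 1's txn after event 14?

[1] timeout(0) → N0(coor t1 [-])
[2] deliver 0→2 → N2(part t1 [-])
[3] deliver 2→0 → ∅
[4] crash(2) → N2(✗part t1 [-])
[5] propose(0,'z') → N0(coor t2 [-])
[6] deliver 0→2 → ∅
[7] deliver 2→0 → ∅
[8] deliver 0→2 → ∅
[9] deliver 2→1 → ∅
[10] propose(0,'p') → N0(coor t3 [-])
[11] deliver 0→2 → ∅
[12] deliver 2→0 → ∅
[13] timeout(0) → N0(coor t4 [-])
[14] deliver 0→1 → N1(part t1 [-])

1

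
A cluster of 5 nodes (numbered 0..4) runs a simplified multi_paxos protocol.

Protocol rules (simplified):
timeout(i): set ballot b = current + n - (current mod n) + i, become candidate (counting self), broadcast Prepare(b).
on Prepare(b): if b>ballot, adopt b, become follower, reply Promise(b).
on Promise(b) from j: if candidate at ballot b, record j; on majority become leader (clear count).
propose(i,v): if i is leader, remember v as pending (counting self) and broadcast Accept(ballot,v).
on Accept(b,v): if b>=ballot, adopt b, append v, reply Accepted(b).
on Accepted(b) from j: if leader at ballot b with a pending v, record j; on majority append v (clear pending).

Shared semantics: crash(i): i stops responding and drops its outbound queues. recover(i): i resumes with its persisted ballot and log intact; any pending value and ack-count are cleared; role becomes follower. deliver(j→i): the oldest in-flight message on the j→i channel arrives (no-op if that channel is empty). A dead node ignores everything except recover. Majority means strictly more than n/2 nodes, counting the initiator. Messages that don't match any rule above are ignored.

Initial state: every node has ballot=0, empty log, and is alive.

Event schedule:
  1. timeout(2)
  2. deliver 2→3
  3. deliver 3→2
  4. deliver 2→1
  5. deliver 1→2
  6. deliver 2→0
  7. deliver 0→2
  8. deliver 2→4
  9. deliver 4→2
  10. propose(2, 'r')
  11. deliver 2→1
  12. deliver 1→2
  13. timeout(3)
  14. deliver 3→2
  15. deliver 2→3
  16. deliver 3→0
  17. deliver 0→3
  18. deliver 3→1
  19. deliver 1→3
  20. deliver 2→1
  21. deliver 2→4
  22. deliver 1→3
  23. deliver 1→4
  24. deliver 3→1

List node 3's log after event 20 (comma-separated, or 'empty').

after 1 — timeout(2): n2:cand/b7/[-]
after 2 — deliver 2→3: n3:foll/b7/[-]
after 3 — deliver 3→2: ·
after 4 — deliver 2→1: n1:foll/b7/[-]
after 5 — deliver 1→2: n2:lead/b7/[-]
after 6 — deliver 2→0: n0:foll/b7/[-]
after 7 — deliver 0→2: ·
after 8 — deliver 2→4: n4:foll/b7/[-]
after 9 — deliver 4→2: ·
after 10 — propose(2,'r'): ·
after 11 — deliver 2→1: n1:foll/b7/[r]
after 12 — deliver 1→2: ·
after 13 — timeout(3): n3:cand/b13/[-]
after 14 — deliver 3→2: n2:foll/b13/[-]
after 15 — deliver 2→3: ·
after 16 — deliver 3→0: n0:foll/b13/[-]
after 17 — deliver 0→3: ·
after 18 — deliver 3→1: n1:foll/b13/[r]
after 19 — deliver 1→3: n3:lead/b13/[-]
after 20 — deliver 2→1: ·

empty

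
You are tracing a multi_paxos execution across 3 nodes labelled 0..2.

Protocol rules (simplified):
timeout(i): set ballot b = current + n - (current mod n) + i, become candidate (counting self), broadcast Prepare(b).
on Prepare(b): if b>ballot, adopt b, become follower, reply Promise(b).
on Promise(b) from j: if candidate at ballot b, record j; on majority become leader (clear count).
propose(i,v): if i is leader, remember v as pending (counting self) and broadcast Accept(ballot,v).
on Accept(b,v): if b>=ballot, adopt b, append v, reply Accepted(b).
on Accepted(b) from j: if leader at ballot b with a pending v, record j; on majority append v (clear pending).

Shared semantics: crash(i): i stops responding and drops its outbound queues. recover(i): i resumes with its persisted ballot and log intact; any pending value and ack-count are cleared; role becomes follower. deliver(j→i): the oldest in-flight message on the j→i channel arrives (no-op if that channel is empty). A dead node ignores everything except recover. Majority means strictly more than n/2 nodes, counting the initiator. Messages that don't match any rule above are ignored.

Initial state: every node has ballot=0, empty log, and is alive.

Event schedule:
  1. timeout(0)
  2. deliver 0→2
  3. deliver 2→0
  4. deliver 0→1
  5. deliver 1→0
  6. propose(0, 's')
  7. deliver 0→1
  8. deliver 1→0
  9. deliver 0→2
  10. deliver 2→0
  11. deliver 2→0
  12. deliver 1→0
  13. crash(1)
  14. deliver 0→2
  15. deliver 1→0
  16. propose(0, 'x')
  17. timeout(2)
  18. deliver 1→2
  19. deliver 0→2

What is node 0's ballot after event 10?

3

[1] timeout(0) → N0(cand b3 [-])
[2] deliver 0→2 → N2(foll b3 [-])
[3] deliver 2→0 → N0(lead b3 [-])
[4] deliver 0→1 → N1(foll b3 [-])
[5] deliver 1→0 → ∅
[6] propose(0,'s') → ∅
[7] deliver 0→1 → N1(foll b3 [s])
[8] deliver 1→0 → N0(lead b3 [s])
[9] deliver 0→2 → N2(foll b3 [s])
[10] deliver 2→0 → ∅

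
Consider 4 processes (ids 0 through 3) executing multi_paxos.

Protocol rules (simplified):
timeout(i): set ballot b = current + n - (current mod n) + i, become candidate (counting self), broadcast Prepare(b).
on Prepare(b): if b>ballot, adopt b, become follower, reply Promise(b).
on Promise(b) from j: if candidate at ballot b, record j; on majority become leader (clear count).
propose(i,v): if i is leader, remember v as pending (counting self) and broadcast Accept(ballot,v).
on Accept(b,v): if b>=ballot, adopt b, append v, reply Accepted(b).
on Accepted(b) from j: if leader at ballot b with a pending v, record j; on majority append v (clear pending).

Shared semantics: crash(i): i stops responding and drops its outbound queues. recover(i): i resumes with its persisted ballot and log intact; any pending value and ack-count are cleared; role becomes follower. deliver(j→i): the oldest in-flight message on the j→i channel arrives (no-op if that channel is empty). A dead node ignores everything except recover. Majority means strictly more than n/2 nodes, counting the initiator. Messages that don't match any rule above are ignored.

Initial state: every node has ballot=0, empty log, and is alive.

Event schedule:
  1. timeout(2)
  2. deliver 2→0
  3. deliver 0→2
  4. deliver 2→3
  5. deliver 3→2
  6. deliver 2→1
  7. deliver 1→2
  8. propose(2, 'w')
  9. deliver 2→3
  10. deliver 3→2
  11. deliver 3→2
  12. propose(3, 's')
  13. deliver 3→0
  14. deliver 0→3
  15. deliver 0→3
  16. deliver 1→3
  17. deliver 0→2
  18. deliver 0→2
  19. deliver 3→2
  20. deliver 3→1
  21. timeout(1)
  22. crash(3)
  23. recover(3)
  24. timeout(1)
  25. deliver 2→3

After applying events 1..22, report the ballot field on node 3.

6

[1] timeout(2) → N2(cand b6 [-])
[2] deliver 2→0 → N0(foll b6 [-])
[3] deliver 0→2 → ∅
[4] deliver 2→3 → N3(foll b6 [-])
[5] deliver 3→2 → N2(lead b6 [-])
[6] deliver 2→1 → N1(foll b6 [-])
[7] deliver 1→2 → ∅
[8] propose(2,'w') → ∅
[9] deliver 2→3 → N3(foll b6 [w])
[10] deliver 3→2 → ∅
[11] deliver 3→2 → ∅
[12] propose(3,'s') → ∅
[13] deliver 3→0 → ∅
[14] deliver 0→3 → ∅
[15] deliver 0→3 → ∅
[16] deliver 1→3 → ∅
[17] deliver 0→2 → ∅
[18] deliver 0→2 → ∅
[19] deliver 3→2 → ∅
[20] deliver 3→1 → ∅
[21] timeout(1) → N1(cand b9 [-])
[22] crash(3) → N3(✗foll b6 [w])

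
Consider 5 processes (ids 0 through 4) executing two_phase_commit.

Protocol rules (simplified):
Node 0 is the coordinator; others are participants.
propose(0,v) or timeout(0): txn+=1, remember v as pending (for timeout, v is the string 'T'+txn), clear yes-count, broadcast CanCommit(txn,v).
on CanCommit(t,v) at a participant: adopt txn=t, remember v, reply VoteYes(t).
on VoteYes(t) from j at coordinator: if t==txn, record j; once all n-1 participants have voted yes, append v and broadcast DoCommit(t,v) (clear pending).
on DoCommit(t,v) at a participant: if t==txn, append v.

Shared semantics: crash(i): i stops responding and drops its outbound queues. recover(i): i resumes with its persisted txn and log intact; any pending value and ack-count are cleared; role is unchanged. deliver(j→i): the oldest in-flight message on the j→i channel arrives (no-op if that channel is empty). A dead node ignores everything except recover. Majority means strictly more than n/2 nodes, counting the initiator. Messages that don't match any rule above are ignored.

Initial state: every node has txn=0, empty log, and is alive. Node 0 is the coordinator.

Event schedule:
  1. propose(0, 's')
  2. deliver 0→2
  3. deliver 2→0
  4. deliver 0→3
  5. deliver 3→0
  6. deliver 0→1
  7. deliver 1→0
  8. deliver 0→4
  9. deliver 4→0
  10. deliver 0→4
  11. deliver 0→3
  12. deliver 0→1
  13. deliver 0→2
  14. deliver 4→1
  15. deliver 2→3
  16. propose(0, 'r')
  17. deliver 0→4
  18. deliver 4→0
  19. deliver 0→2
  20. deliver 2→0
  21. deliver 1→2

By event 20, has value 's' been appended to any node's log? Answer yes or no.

yes

[1] propose(0,'s') → N0(coor t1 [-])
[2] deliver 0→2 → N2(part t1 [-])
[3] deliver 2→0 → ∅
[4] deliver 0→3 → N3(part t1 [-])
[5] deliver 3→0 → ∅
[6] deliver 0→1 → N1(part t1 [-])
[7] deliver 1→0 → ∅
[8] deliver 0→4 → N4(part t1 [-])
[9] deliver 4→0 → N0(coor t1 [s])
[10] deliver 0→4 → N4(part t1 [s])
[11] deliver 0→3 → N3(part t1 [s])
[12] deliver 0→1 → N1(part t1 [s])
[13] deliver 0→2 → N2(part t1 [s])
[14] deliver 4→1 → ∅
[15] deliver 2→3 → ∅
[16] propose(0,'r') → N0(coor t2 [s])
[17] deliver 0→4 → N4(part t2 [s])
[18] deliver 4→0 → ∅
[19] deliver 0→2 → N2(part t2 [s])
[20] deliver 2→0 → ∅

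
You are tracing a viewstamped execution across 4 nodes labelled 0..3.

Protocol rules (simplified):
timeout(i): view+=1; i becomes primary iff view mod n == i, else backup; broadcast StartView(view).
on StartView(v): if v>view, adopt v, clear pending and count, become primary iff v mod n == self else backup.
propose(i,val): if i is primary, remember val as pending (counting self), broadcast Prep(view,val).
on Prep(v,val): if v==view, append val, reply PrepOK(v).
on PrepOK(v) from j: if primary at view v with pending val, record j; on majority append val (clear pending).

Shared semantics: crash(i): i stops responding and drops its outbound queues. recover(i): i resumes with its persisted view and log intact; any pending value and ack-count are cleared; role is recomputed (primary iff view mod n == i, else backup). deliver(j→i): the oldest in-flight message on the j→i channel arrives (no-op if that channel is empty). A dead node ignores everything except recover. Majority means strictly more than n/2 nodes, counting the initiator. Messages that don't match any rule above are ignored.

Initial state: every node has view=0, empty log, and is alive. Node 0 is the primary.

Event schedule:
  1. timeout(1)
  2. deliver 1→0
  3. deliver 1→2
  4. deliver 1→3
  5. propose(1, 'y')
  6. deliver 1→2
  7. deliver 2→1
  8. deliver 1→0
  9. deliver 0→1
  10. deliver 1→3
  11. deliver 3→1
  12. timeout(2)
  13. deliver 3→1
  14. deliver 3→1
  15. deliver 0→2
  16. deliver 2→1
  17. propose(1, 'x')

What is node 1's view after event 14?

e1 timeout(1): 1[prim,v=1,-]
e2 deliver 1→0: 0[back,v=1,-]
e3 deliver 1→2: 2[back,v=1,-]
e4 deliver 1→3: 3[back,v=1,-]
e5 propose(1,'y'): ·
e6 deliver 1→2: 2[back,v=1,y]
e7 deliver 2→1: ·
e8 deliver 1→0: 0[back,v=1,y]
e9 deliver 0→1: 1[prim,v=1,y]
e10 deliver 1→3: 3[back,v=1,y]
e11 deliver 3→1: ·
e12 timeout(2): 2[prim,v=2,y]
e13 deliver 3→1: ·
e14 deliver 3→1: ·

1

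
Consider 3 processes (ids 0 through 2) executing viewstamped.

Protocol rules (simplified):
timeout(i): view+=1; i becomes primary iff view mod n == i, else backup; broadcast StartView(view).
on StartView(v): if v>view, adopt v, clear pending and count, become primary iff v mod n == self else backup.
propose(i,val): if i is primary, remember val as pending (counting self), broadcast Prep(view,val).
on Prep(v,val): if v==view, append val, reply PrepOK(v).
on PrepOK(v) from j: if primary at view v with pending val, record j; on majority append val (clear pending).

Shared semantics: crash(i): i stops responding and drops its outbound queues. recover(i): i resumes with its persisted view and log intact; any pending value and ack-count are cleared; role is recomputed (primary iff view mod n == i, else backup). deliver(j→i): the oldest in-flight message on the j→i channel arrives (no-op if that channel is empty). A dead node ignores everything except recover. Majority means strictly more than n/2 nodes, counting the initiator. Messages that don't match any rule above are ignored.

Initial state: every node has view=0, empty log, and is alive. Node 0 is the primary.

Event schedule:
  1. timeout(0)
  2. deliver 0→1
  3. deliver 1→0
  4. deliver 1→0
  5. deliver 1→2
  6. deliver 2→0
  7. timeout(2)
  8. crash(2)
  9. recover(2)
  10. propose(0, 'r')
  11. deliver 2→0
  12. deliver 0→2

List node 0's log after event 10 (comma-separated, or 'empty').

empty

[1] timeout(0) → N0(back v1 [-])
[2] deliver 0→1 → N1(prim v1 [-])
[3] deliver 1→0 → ∅
[4] deliver 1→0 → ∅
[5] deliver 1→2 → ∅
[6] deliver 2→0 → ∅
[7] timeout(2) → N2(back v1 [-])
[8] crash(2) → N2(✗back v1 [-])
[9] recover(2) → N2(back v1 [-])
[10] propose(0,'r') → ∅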